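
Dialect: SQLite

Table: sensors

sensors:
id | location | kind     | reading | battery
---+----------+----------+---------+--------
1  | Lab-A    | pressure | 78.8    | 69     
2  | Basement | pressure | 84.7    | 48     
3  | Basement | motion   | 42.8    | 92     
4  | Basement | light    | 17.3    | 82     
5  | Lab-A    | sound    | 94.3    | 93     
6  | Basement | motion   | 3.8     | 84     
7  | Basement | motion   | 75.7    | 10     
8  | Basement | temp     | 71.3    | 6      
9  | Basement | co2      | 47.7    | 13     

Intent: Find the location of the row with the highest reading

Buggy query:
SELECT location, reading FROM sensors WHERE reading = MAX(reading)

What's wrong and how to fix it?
Bug: MAX(reading) is an aggregate and cannot be used directly in WHERE

Fix: Wrap MAX in a scalar subquery so WHERE compares against a single value

Corrected query:
SELECT location, reading FROM sensors WHERE reading = (SELECT MAX(reading) FROM sensors)

Result:
location | reading
---------+--------
Lab-A    | 94.3   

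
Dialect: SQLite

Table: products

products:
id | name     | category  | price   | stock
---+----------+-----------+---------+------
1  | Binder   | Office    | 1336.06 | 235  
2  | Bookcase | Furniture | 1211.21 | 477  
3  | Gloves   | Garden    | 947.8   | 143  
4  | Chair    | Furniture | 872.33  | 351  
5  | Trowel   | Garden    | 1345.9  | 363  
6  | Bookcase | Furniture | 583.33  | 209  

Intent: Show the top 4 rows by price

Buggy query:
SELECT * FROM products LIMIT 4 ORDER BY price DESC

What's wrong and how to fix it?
Bug: LIMIT must come after ORDER BY

Fix: Sort with ORDER BY, then apply LIMIT

Corrected query:
SELECT * FROM products ORDER BY price DESC LIMIT 4

Result:
id | name     | category  | price   | stock
---+----------+-----------+---------+------
5  | Trowel   | Garden    | 1345.9  | 363  
1  | Binder   | Office    | 1336.06 | 235  
2  | Bookcase | Furniture | 1211.21 | 477  
3  | Gloves   | Garden    | 947.8   | 143  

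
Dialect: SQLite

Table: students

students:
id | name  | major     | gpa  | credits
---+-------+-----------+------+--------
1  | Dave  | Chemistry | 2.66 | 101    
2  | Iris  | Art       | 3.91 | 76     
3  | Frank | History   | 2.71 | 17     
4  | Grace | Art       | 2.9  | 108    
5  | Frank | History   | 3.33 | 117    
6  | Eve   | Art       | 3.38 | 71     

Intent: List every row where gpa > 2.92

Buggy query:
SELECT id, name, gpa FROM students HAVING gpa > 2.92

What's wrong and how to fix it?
Bug: HAVING filters the output of aggregation, but this query has no GROUP BY and no aggregate functions, so SQLite rejects it (HAVING clause on a non-aggregate query); the condition here is per row

Fix: Replace HAVING with WHERE since the condition applies to individual rows

Corrected query:
SELECT id, name, gpa FROM students WHERE gpa > 2.92

Result:
id | name  | gpa 
---+-------+-----
2  | Iris  | 3.91
5  | Frank | 3.33
6  | Eve   | 3.38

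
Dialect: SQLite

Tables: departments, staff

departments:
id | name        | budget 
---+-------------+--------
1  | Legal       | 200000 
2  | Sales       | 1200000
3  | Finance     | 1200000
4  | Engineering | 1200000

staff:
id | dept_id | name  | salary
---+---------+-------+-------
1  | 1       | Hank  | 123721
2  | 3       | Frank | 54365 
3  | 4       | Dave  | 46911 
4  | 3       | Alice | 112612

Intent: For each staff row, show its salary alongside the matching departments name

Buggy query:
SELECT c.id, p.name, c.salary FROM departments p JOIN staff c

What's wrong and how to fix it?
Bug: Missing join condition: each staff row is matched to all departments rows instead of just its own

Fix: Specify the join condition linking the foreign key to the parent id

Corrected query:
SELECT c.id, p.name, c.salary FROM departments p JOIN staff c ON c.dept_id = p.id

Result:
id | name        | salary
---+-------------+-------
1  | Legal       | 123721
2  | Finance     | 54365 
3  | Engineering | 46911 
4  | Finance     | 112612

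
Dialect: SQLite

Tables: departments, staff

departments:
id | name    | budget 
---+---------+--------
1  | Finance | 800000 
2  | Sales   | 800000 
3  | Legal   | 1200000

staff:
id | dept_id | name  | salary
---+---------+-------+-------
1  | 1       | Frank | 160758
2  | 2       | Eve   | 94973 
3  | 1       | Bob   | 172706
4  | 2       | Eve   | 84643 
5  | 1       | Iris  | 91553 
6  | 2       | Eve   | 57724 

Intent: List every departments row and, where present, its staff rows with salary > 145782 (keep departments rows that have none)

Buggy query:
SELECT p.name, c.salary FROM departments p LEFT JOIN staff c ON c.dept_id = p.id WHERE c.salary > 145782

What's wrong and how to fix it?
Bug: Filtering c.salary in WHERE discards the NULL rows produced by LEFT JOIN, turning it into an inner join

Fix: Put 'c.salary > 145782' in the JOIN's ON clause instead of WHERE

Corrected query:
SELECT p.name, c.salary FROM departments p LEFT JOIN staff c ON c.dept_id = p.id AND c.salary > 145782

Result:
name    | salary
--------+-------
Finance | 160758
Finance | 172706
Sales   | NULL  
Legal   | NULL  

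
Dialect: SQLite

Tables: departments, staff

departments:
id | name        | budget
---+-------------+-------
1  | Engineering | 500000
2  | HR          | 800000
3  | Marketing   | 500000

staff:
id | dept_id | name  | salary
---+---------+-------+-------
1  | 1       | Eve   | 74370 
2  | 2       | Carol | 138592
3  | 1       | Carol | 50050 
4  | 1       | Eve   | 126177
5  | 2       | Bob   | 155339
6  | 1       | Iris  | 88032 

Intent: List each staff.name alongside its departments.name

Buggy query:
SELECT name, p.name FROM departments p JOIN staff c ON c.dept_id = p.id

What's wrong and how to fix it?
Bug: 'name' exists in both joined tables, so the database can't tell which one is meant

Fix: Prefix ambiguous columns with the table alias

Corrected query:
SELECT c.name, p.name FROM departments p JOIN staff c ON c.dept_id = p.id

Result:
name  | name       
------+------------
Eve   | Engineering
Carol | HR         
Carol | Engineering
Eve   | Engineering
Bob   | HR         
Iris  | Engineering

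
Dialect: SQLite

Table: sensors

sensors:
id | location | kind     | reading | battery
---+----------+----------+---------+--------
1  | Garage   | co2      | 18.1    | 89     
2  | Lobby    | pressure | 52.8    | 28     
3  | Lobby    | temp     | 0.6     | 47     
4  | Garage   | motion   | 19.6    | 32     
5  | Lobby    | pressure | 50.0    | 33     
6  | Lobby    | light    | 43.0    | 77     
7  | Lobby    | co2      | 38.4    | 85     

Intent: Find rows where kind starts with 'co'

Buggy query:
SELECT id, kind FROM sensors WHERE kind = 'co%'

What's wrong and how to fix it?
Bug: '=' compares the literal string including the % character; pattern matching needs LIKE

Fix: Use LIKE for wildcard pattern matching

Corrected query:
SELECT id, kind FROM sensors WHERE kind LIKE 'co%'

Result:
id | kind
---+-----
1  | co2 
7  | co2 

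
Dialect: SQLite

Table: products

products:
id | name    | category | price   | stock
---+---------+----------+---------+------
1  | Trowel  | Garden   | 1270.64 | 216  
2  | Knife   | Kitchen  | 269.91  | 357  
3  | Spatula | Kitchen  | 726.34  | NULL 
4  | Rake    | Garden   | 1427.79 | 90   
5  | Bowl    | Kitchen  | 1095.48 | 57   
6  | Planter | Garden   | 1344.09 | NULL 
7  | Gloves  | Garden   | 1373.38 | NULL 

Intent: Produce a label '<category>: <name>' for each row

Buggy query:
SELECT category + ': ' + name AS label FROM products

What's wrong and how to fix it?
Bug: '+' is numeric addition; on text columns SQLite converts them to 0 instead of concatenating

Fix: Replace + with || to concatenate text

Corrected query:
SELECT category || ': ' || name AS label FROM products

Result:
label           
----------------
Garden: Trowel  
Kitchen: Knife  
Kitchen: Spatula
Garden: Rake    
Kitchen: Bowl   
Garden: Planter 
Garden: Gloves  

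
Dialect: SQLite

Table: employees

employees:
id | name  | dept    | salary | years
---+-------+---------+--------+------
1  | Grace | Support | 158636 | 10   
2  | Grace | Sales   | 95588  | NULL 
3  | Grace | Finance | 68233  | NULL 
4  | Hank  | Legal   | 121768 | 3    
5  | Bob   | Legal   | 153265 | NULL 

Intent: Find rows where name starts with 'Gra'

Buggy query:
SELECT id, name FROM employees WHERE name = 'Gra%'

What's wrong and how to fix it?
Bug: Wildcards only work with LIKE; '=' treats '%' as a literal character

Fix: Use LIKE for wildcard pattern matching

Corrected query:
SELECT id, name FROM employees WHERE name LIKE 'Gra%'

Result:
id | name 
---+------
1  | Grace
2  | Grace
3  | Grace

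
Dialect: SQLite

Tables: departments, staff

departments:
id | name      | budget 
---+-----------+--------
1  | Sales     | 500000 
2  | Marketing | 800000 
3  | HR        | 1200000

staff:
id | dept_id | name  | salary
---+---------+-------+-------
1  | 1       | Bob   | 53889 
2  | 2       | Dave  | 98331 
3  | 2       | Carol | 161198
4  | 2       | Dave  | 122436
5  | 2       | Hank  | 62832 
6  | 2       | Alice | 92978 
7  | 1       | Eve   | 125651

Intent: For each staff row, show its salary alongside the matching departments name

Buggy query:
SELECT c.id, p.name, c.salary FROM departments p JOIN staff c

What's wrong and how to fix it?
Bug: JOIN with no ON clause produces a cartesian product; every staff row pairs with every departments row

Fix: Specify the join condition linking the foreign key to the parent id

Corrected query:
SELECT c.id, p.name, c.salary FROM departments p JOIN staff c ON c.dept_id = p.id

Result:
id | name      | salary
---+-----------+-------
1  | Sales     | 53889 
2  | Marketing | 98331 
3  | Marketing | 161198
4  | Marketing | 122436
5  | Marketing | 62832 
6  | Marketing | 92978 
7  | Sales     | 125651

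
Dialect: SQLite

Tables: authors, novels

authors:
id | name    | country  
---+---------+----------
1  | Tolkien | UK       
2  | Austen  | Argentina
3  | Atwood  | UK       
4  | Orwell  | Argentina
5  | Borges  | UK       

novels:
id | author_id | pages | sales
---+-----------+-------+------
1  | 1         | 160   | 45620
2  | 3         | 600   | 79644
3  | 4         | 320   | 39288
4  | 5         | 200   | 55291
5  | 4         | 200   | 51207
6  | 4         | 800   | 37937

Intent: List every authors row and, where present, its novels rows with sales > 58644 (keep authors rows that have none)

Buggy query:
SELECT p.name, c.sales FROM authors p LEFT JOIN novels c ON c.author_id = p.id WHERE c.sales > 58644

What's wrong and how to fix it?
Bug: A WHERE condition on the right-hand table after LEFT JOIN drops unmatched parents

Fix: Move the right-table condition into the ON clause so unmatched parents are kept

Corrected query:
SELECT p.name, c.sales FROM authors p LEFT JOIN novels c ON c.author_id = p.id AND c.sales > 58644

Result:
name    | sales
--------+------
Tolkien | NULL 
Austen  | NULL 
Atwood  | 79644
Orwell  | NULL 
Borges  | NULL 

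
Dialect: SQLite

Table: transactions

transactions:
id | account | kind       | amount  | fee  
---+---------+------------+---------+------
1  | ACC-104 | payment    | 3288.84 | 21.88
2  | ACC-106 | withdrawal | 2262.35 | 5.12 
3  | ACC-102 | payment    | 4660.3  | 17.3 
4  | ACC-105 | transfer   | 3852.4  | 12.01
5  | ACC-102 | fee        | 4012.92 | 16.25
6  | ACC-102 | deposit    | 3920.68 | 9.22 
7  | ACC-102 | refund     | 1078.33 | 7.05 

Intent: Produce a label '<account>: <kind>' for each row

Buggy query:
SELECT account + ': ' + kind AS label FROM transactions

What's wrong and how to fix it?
Bug: SQLite uses || for string concatenation; + coerces text to numbers (yielding 0)

Fix: Replace + with || to concatenate text

Corrected query:
SELECT account || ': ' || kind AS label FROM transactions

Result:
label              
-------------------
ACC-104: payment   
ACC-106: withdrawal
ACC-102: payment   
ACC-105: transfer  
ACC-102: fee       
ACC-102: deposit   
ACC-102: refund    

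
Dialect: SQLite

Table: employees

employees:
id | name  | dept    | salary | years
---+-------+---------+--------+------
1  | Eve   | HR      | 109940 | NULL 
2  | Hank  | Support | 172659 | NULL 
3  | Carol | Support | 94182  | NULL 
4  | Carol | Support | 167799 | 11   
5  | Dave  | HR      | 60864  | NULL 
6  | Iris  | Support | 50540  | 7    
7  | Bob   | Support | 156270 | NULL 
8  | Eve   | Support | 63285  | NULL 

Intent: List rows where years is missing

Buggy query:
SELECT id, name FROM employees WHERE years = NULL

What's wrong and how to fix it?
Bug: '= NULL' is always unknown in SQL three-valued logic, so no rows match

Fix: Use IS NULL to test for NULL

Corrected query:
SELECT id, name FROM employees WHERE years IS NULL

Result:
id | name 
---+------
1  | Eve  
2  | Hank 
3  | Carol
5  | Dave 
7  | Bob  
8  | Eve  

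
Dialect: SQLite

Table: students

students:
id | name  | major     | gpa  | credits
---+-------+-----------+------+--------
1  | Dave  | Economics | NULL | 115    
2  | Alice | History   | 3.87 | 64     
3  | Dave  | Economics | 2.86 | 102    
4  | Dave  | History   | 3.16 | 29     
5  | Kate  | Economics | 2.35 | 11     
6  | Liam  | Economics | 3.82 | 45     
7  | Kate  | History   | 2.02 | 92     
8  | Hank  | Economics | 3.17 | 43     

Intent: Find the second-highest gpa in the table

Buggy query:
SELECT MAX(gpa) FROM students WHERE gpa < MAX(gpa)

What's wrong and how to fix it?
Bug: The inner MAX is an aggregate inside WHERE, which is not allowed

Fix: Compute the overall MAX in a subquery, then take MAX of rows below it

Corrected query:
SELECT MAX(gpa) FROM students WHERE gpa < (SELECT MAX(gpa) FROM students)

Result:
MAX(gpa)
--------
3.82    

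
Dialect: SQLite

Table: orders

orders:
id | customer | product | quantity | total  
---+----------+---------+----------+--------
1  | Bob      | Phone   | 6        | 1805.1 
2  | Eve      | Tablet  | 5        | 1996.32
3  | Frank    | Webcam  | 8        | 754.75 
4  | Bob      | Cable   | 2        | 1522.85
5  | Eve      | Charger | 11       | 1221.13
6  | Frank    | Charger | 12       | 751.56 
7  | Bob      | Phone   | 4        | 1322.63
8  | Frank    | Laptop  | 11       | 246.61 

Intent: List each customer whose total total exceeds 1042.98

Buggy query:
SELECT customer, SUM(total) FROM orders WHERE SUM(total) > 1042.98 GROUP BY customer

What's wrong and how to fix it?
Bug: WHERE runs before GROUP BY, so aggregates aren't available there

Fix: Move the aggregate condition to a HAVING clause

Corrected query:
SELECT customer, SUM(total) FROM orders GROUP BY customer HAVING SUM(total) > 1042.98

Result:
customer | SUM(total)
---------+-----------
Bob      | 4650.58   
Eve      | 3217.45   
Frank    | 1752.92   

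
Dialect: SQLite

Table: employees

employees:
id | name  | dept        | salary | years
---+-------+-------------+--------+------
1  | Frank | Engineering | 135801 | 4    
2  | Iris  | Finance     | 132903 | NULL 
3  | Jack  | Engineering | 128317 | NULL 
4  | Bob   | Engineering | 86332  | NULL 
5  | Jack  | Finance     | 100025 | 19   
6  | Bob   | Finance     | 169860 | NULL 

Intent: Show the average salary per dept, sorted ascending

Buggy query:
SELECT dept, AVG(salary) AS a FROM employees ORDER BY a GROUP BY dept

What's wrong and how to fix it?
Bug: GROUP BY must precede ORDER BY

Fix: Move ORDER BY to the end, after GROUP BY

Corrected query:
SELECT dept, AVG(salary) AS a FROM employees GROUP BY dept ORDER BY a

Result:
dept        | a            
------------+--------------
Engineering | 116816.666667
Finance     | 134262.666667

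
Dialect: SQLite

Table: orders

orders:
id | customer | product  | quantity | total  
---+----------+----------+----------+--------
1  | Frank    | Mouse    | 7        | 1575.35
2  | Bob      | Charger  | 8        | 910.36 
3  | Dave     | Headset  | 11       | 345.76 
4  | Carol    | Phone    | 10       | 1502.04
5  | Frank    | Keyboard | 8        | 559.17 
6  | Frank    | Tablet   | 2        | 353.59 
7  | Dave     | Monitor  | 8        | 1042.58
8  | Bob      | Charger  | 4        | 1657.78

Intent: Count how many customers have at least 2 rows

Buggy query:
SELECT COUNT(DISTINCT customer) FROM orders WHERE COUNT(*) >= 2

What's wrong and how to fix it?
Bug: COUNT(*) cannot appear in WHERE; the per-group count doesn't exist yet

Fix: Group first with HAVING COUNT(*) >= 2, then COUNT the resulting groups

Corrected query:
SELECT COUNT(*) FROM (SELECT customer FROM orders GROUP BY customer HAVING COUNT(*) >= 2)

Result:
COUNT(*)
--------
3       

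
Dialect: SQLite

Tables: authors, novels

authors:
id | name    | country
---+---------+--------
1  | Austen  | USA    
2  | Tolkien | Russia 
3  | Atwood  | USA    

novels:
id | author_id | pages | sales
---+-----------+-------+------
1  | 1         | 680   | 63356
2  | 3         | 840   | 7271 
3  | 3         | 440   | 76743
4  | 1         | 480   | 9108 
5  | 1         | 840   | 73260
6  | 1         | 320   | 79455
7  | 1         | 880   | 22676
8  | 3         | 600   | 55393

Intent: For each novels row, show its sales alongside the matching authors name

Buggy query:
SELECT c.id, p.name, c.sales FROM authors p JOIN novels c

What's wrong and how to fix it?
Bug: Missing join condition: each novels row is matched to all authors rows instead of just its own

Fix: Add ON c.author_id = p.id to the JOIN

Corrected query:
SELECT c.id, p.name, c.sales FROM authors p JOIN novels c ON c.author_id = p.id

Result:
id | name   | sales
---+--------+------
1  | Austen | 63356
2  | Atwood | 7271 
3  | Atwood | 76743
4  | Austen | 9108 
5  | Austen | 73260
6  | Austen | 79455
7  | Austen | 22676
8  | Atwood | 55393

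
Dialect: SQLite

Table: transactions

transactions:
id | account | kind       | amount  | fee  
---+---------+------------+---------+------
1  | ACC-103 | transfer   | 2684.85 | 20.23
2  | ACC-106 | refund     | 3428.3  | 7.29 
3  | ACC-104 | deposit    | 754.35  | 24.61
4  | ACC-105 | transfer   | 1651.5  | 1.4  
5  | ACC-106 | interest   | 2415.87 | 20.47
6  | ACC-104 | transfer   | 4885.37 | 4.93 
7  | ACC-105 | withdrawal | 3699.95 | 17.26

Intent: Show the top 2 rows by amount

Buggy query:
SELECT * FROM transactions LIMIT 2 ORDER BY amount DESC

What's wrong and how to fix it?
Bug: ORDER BY cannot follow LIMIT; LIMIT is the final clause

Fix: Sort with ORDER BY, then apply LIMIT

Corrected query:
SELECT * FROM transactions ORDER BY amount DESC LIMIT 2

Result:
id | account | kind       | amount  | fee  
---+---------+------------+---------+------
6  | ACC-104 | transfer   | 4885.37 | 4.93 
7  | ACC-105 | withdrawal | 3699.95 | 17.26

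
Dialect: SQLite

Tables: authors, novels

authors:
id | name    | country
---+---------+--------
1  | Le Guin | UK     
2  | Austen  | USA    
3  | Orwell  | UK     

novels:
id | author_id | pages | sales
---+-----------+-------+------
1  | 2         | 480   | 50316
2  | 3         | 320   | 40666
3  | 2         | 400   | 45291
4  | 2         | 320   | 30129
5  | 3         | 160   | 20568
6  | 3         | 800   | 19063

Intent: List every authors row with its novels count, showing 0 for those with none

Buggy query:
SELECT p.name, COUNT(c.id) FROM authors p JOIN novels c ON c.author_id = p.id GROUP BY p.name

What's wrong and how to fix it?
Bug: INNER JOIN drops authors rows that have no matching novels rows

Fix: Switch to LEFT JOIN to retain unmatched parent rows

Corrected query:
SELECT p.name, COUNT(c.id) FROM authors p LEFT JOIN novels c ON c.author_id = p.id GROUP BY p.name

Result:
name    | COUNT(c.id)
--------+------------
Austen  | 3          
Le Guin | 0          
Orwell  | 3          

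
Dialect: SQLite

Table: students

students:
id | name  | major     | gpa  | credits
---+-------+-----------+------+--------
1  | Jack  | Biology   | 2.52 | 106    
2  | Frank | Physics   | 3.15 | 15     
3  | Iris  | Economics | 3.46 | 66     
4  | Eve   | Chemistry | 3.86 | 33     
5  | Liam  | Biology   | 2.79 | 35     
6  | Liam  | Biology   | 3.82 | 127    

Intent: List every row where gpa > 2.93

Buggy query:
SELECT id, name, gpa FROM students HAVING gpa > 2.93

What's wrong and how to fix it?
Bug: This is a non-aggregate query (no GROUP BY, no aggregates), so in SQLite the HAVING clause is invalid here; a row-level condition belongs in WHERE

Fix: Use WHERE for row-level filtering

Corrected query:
SELECT id, name, gpa FROM students WHERE gpa > 2.93

Result:
id | name  | gpa 
---+-------+-----
2  | Frank | 3.15
3  | Iris  | 3.46
4  | Eve   | 3.86
6  | Liam  | 3.82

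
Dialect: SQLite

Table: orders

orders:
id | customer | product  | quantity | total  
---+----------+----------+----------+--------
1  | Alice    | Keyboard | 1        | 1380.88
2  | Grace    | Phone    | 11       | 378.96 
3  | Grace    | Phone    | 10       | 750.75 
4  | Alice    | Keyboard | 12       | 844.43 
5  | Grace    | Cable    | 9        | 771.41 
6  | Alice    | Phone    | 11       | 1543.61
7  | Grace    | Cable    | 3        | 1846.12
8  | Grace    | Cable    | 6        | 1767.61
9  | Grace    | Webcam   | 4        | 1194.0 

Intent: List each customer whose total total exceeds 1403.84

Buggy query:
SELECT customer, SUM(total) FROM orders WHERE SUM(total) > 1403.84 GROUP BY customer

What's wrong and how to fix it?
Bug: Aggregate functions cannot appear in a WHERE clause

Fix: Move the aggregate condition to a HAVING clause

Corrected query:
SELECT customer, SUM(total) FROM orders GROUP BY customer HAVING SUM(total) > 1403.84

Result:
customer | SUM(total)
---------+-----------
Alice    | 3768.92   
Grace    | 6708.85   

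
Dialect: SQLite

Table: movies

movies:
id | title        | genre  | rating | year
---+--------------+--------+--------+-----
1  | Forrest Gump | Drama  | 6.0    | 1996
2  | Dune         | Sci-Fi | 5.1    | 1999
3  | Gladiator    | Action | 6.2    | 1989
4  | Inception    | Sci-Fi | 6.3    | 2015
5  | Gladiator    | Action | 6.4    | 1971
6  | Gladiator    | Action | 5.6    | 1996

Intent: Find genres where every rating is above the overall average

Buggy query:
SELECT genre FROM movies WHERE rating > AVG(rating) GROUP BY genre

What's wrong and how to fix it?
Bug: AVG() is an aggregate; it can't sit directly in WHERE

Fix: Use a subquery for AVG and a HAVING MIN(...) filter so the condition holds for every row in the group

Corrected query:
SELECT genre FROM movies GROUP BY genre HAVING MIN(rating) > (SELECT AVG(rating) FROM movies)

Result:
genre
-----
Drama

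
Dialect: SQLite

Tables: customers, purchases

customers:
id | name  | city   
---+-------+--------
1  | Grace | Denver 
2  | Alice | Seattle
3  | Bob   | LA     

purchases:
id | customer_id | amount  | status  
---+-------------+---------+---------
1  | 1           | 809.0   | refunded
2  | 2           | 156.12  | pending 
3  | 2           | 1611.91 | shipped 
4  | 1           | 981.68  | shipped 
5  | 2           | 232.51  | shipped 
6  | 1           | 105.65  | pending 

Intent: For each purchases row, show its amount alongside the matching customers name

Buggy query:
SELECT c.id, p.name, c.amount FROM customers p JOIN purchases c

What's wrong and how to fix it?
Bug: Missing join condition: each purchases row is matched to all customers rows instead of just its own

Fix: Specify the join condition linking the foreign key to the parent id

Corrected query:
SELECT c.id, p.name, c.amount FROM customers p JOIN purchases c ON c.customer_id = p.id

Result:
id | name  | amount 
---+-------+--------
1  | Grace | 809    
2  | Alice | 156.12 
3  | Alice | 1611.91
4  | Grace | 981.68 
5  | Alice | 232.51 
6  | Grace | 105.65 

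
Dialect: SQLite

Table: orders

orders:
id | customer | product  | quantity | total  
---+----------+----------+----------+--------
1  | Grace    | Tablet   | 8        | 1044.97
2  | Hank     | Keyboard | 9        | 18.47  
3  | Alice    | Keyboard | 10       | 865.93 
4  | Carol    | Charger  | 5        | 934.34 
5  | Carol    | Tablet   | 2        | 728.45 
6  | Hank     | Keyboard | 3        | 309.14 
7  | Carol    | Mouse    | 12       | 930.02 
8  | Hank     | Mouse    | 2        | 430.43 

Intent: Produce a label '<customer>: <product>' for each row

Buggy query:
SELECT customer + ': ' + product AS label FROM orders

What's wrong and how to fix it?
Bug: SQLite uses || for string concatenation; + coerces text to numbers (yielding 0)

Fix: Use the || operator for string concatenation

Corrected query:
SELECT customer || ': ' || product AS label FROM orders

Result:
label          
---------------
Grace: Tablet  
Hank: Keyboard 
Alice: Keyboard
Carol: Charger 
Carol: Tablet  
Hank: Keyboard 
Carol: Mouse   
Hank: Mouse    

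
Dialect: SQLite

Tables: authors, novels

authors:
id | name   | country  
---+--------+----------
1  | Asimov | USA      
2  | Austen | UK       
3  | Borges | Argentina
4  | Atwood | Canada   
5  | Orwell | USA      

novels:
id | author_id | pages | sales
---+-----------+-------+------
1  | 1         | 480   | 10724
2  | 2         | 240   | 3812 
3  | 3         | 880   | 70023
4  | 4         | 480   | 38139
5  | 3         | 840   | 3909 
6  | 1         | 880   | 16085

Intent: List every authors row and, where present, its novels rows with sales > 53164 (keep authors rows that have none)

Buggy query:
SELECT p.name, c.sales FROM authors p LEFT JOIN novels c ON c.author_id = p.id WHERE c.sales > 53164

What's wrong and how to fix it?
Bug: Filtering c.sales in WHERE discards the NULL rows produced by LEFT JOIN, turning it into an inner join

Fix: Put 'c.sales > 53164' in the JOIN's ON clause instead of WHERE

Corrected query:
SELECT p.name, c.sales FROM authors p LEFT JOIN novels c ON c.author_id = p.id AND c.sales > 53164

Result:
name   | sales
-------+------
Asimov | NULL 
Austen | NULL 
Borges | 70023
Atwood | NULL 
Orwell | NULL 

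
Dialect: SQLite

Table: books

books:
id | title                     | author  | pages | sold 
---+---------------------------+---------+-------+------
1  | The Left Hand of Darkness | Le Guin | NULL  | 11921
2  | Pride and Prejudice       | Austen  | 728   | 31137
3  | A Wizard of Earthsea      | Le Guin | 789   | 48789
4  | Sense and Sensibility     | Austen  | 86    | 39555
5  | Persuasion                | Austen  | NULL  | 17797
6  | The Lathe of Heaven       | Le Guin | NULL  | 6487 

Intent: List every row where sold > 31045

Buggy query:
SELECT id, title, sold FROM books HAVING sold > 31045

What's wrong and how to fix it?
Bug: This is a non-aggregate query (no GROUP BY, no aggregates), so in SQLite the HAVING clause is invalid here; a row-level condition belongs in WHERE

Fix: Replace HAVING with WHERE since the condition applies to individual rows

Corrected query:
SELECT id, title, sold FROM books WHERE sold > 31045

Result:
id | title                 | sold 
---+-----------------------+------
2  | Pride and Prejudice   | 31137
3  | A Wizard of Earthsea  | 48789
4  | Sense and Sensibility | 39555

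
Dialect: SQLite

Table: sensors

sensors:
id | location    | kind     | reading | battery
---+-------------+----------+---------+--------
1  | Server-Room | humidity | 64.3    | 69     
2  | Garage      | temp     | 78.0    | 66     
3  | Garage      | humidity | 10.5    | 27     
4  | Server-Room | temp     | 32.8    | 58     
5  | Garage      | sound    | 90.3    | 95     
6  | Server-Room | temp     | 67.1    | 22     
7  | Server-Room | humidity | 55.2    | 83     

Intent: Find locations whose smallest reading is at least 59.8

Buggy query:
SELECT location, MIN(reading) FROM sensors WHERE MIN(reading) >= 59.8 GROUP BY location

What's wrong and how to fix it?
Bug: MIN() in WHERE is a misuse of aggregate

Fix: Replace WHERE with HAVING after the GROUP BY

Corrected query:
SELECT location, MIN(reading) FROM sensors GROUP BY location HAVING MIN(reading) >= 59.8

Result:
(no rows)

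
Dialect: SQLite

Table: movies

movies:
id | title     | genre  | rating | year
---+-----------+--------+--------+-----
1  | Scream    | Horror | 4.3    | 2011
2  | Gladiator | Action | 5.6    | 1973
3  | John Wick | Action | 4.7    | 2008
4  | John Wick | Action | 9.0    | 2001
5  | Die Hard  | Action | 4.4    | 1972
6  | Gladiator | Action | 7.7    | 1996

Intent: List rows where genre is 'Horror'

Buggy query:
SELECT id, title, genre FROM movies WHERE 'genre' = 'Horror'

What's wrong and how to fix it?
Bug: 'genre' in single quotes is a string literal, not the column; the comparison is literal-vs-literal and never true

Fix: Remove the quotes around the column name (or use double quotes for an identifier)

Corrected query:
SELECT id, title, genre FROM movies WHERE genre = 'Horror'

Result:
id | title  | genre 
---+--------+-------
1  | Scream | Horror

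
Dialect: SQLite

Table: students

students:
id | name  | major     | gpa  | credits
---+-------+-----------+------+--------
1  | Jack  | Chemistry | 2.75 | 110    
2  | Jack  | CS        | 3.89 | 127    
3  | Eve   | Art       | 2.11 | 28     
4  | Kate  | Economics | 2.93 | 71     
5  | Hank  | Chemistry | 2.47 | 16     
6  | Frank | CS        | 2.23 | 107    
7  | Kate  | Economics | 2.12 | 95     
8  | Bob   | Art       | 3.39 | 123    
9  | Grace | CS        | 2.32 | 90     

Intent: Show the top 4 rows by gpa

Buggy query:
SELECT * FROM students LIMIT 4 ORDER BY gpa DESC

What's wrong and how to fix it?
Bug: ORDER BY cannot follow LIMIT; LIMIT is the final clause

Fix: Sort with ORDER BY, then apply LIMIT

Corrected query:
SELECT * FROM students ORDER BY gpa DESC LIMIT 4

Result:
id | name | major     | gpa  | credits
---+------+-----------+------+--------
2  | Jack | CS        | 3.89 | 127    
8  | Bob  | Art       | 3.39 | 123    
4  | Kate | Economics | 2.93 | 71     
1  | Jack | Chemistry | 2.75 | 110    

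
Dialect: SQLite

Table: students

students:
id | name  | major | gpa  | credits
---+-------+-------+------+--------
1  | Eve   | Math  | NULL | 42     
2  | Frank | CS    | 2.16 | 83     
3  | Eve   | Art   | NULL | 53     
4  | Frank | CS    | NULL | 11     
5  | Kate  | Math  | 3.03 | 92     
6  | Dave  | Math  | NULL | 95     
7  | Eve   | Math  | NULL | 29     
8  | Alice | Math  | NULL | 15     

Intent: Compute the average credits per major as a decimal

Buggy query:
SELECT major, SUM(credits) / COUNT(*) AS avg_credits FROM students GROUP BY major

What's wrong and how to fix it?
Bug: Both operands are integers, so '/' performs integer division and truncates

Fix: Multiply by 1.0 (or CAST to REAL) to force floating-point division

Corrected query:
SELECT major, SUM(credits) * 1.0 / COUNT(*) AS avg_credits FROM students GROUP BY major

Result:
major | avg_credits
------+------------
Art   | 53         
CS    | 47         
Math  | 54.6       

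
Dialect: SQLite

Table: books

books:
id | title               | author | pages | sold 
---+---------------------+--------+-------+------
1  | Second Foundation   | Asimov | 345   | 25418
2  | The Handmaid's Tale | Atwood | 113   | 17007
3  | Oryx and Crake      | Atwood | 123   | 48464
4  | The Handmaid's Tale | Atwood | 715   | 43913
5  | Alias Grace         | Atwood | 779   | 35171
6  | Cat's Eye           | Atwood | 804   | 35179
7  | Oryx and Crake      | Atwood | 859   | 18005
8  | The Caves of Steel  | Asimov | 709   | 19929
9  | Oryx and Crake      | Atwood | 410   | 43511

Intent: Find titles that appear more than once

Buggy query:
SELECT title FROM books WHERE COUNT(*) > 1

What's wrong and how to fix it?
Bug: COUNT(*) is an aggregate and cannot be used in WHERE

Fix: Group first, then use HAVING for the count condition

Corrected query:
SELECT title FROM books GROUP BY title HAVING COUNT(*) > 1

Result:
title              
-------------------
Oryx and Crake     
The Handmaid's Tale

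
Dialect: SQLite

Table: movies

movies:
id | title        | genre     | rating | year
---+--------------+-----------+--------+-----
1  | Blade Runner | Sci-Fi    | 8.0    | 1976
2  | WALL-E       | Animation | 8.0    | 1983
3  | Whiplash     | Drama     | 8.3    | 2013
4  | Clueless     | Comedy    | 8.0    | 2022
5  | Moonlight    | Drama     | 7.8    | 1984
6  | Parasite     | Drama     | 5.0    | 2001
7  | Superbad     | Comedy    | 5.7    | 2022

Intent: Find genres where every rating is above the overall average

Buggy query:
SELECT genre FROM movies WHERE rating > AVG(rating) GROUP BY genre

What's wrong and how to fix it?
Bug: AVG() is an aggregate; it can't sit directly in WHERE

Fix: Use a subquery for AVG and a HAVING MIN(...) filter so the condition holds for every row in the group

Corrected query:
SELECT genre FROM movies GROUP BY genre HAVING MIN(rating) > (SELECT AVG(rating) FROM movies)

Result:
genre    
---------
Animation
Sci-Fi   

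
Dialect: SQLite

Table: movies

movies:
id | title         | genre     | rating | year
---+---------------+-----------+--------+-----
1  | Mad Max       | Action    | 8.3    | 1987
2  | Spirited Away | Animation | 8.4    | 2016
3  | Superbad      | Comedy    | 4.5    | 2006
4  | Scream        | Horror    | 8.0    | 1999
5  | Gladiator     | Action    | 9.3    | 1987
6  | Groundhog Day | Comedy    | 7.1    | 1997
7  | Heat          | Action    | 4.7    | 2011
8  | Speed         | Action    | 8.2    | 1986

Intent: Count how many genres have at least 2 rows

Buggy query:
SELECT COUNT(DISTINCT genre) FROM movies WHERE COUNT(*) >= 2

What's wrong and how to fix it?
Bug: COUNT(*) cannot appear in WHERE; the per-group count doesn't exist yet

Fix: Group first with HAVING COUNT(*) >= 2, then COUNT the resulting groups

Corrected query:
SELECT COUNT(*) FROM (SELECT genre FROM movies GROUP BY genre HAVING COUNT(*) >= 2)

Result:
COUNT(*)
--------
2       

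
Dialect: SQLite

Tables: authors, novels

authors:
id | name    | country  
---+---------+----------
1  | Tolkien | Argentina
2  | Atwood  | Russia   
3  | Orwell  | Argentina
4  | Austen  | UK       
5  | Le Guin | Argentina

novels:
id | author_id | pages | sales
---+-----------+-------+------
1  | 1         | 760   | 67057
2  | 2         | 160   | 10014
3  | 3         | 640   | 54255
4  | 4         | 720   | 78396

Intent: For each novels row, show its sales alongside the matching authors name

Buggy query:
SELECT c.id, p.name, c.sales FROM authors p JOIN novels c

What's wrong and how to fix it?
Bug: JOIN with no ON clause produces a cartesian product; every novels row pairs with every authors row

Fix: Add ON c.author_id = p.id to the JOIN

Corrected query:
SELECT c.id, p.name, c.sales FROM authors p JOIN novels c ON c.author_id = p.id

Result:
id | name    | sales
---+---------+------
1  | Tolkien | 67057
2  | Atwood  | 10014
3  | Orwell  | 54255
4  | Austen  | 78396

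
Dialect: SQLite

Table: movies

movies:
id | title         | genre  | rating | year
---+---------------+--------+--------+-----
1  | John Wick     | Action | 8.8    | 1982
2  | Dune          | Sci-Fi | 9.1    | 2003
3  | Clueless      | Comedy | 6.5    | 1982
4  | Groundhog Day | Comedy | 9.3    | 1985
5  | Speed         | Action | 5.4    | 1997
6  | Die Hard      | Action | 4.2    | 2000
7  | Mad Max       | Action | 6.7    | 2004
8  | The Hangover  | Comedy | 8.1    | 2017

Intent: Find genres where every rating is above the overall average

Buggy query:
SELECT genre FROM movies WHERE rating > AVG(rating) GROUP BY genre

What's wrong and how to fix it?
Bug: WHERE evaluates per row before aggregation, so AVG() is unavailable

Fix: Compute the overall average in a scalar subquery and compare each group's MIN against it in HAVING

Corrected query:
SELECT genre FROM movies GROUP BY genre HAVING MIN(rating) > (SELECT AVG(rating) FROM movies)

Result:
genre 
------
Sci-Fi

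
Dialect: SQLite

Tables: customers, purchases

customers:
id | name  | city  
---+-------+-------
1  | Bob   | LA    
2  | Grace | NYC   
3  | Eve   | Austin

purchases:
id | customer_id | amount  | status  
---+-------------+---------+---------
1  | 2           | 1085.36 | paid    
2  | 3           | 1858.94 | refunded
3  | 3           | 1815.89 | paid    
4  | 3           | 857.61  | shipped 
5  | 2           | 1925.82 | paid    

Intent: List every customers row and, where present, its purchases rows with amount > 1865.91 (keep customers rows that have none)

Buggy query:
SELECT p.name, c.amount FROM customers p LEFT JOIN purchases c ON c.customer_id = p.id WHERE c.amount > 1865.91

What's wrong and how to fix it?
Bug: A WHERE condition on the right-hand table after LEFT JOIN drops unmatched parents

Fix: Move the right-table condition into the ON clause so unmatched parents are kept

Corrected query:
SELECT p.name, c.amount FROM customers p LEFT JOIN purchases c ON c.customer_id = p.id AND c.amount > 1865.91

Result:
name  | amount 
------+--------
Bob   | NULL   
Grace | 1925.82
Eve   | NULL   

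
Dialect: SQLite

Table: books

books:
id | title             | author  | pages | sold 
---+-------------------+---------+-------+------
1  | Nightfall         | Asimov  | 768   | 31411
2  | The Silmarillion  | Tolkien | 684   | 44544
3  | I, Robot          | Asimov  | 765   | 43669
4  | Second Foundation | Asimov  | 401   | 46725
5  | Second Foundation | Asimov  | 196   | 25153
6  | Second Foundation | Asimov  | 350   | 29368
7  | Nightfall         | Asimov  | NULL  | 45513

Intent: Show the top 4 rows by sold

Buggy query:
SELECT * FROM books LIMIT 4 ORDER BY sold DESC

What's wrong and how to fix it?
Bug: ORDER BY cannot follow LIMIT; LIMIT is the final clause

Fix: Swap the clauses: ORDER BY first, then LIMIT

Corrected query:
SELECT * FROM books ORDER BY sold DESC LIMIT 4

Result:
id | title             | author  | pages | sold 
---+-------------------+---------+-------+------
4  | Second Foundation | Asimov  | 401   | 46725
7  | Nightfall         | Asimov  | NULL  | 45513
2  | The Silmarillion  | Tolkien | 684   | 44544
3  | I, Robot          | Asimov  | 765   | 43669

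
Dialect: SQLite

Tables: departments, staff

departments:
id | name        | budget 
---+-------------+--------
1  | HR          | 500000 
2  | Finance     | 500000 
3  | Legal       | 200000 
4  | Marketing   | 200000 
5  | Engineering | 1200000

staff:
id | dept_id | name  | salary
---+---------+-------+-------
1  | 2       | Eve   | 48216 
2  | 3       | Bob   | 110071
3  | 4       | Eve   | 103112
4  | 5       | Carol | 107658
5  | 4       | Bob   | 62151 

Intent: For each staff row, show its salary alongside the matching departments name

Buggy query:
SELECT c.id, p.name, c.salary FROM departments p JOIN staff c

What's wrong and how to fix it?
Bug: JOIN with no ON clause produces a cartesian product; every staff row pairs with every departments row

Fix: Add ON c.dept_id = p.id to the JOIN

Corrected query:
SELECT c.id, p.name, c.salary FROM departments p JOIN staff c ON c.dept_id = p.id

Result:
id | name        | salary
---+-------------+-------
1  | Finance     | 48216 
2  | Legal       | 110071
3  | Marketing   | 103112
4  | Engineering | 107658
5  | Marketing   | 62151 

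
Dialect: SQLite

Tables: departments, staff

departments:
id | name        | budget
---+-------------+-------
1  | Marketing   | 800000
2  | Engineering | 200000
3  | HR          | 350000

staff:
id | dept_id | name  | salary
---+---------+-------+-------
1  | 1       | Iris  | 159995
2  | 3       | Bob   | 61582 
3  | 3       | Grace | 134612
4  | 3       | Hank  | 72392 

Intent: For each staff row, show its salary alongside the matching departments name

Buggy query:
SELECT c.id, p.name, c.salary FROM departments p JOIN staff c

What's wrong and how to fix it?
Bug: Missing join condition: each staff row is matched to all departments rows instead of just its own

Fix: Add ON c.dept_id = p.id to the JOIN

Corrected query:
SELECT c.id, p.name, c.salary FROM departments p JOIN staff c ON c.dept_id = p.id

Result:
id | name      | salary
---+-----------+-------
1  | Marketing | 159995
2  | HR        | 61582 
3  | HR        | 134612
4  | HR        | 72392 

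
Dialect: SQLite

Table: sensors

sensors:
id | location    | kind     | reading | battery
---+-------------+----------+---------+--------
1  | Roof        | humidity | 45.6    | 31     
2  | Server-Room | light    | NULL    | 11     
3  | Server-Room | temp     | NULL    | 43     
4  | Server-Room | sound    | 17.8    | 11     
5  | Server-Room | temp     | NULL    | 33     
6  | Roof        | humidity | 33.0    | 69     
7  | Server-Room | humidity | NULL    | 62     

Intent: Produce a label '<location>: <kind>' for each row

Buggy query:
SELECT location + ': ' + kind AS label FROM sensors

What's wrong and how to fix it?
Bug: SQLite uses || for string concatenation; + coerces text to numbers (yielding 0)

Fix: Replace + with || to concatenate text

Corrected query:
SELECT location || ': ' || kind AS label FROM sensors

Result:
label                
---------------------
Roof: humidity       
Server-Room: light   
Server-Room: temp    
Server-Room: sound   
Server-Room: temp    
Roof: humidity       
Server-Room: humidity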